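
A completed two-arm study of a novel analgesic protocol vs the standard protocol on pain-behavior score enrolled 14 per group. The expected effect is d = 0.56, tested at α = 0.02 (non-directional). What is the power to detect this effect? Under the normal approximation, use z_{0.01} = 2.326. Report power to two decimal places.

For two equal groups, power = Φ(d·√(n/2) − z_{α/2}).
d·√(n/2) = 0.56 × √(14/2) = 0.56 × 2.646 = 1.482.
z_β = 1.482 − 2.326 = -0.844.
Power = Φ(-0.844) = 0.199.

power ≈ 0.20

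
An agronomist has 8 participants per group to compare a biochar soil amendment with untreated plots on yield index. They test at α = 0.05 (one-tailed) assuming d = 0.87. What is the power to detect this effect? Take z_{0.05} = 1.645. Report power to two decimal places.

power ≈ 0.54

For two equal groups, power = Φ(d·√(n/2) − z_{α}).
d·√(n/2) = 0.87 × √(8/2) = 0.87 × 2.000 = 1.740.
z_β = 1.740 − 1.645 = 0.095.
Power = Φ(0.095) = 0.538.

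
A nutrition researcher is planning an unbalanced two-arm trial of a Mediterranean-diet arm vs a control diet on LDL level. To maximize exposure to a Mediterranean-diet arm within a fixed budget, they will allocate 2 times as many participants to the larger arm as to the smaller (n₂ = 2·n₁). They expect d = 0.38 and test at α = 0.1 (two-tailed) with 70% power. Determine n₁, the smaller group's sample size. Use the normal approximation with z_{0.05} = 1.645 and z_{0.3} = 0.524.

n₁ = 49

With allocation ratio k = n₂/n₁ = 2, Var(x̄₁−x̄₂) = σ²(1/n₁ + 1/(k·n₁)) = σ²·(k+1)/(k·n₁).
So n₁ = (1 + 1/k)·((z_{α/2} + z_β)/d)² = 1.500 × (2.169/0.38)².
n₁ = 1.500 × 32.58 = 48.9.
Round up: n₁ = 49, giving n₂ = 2 × 49 = 98.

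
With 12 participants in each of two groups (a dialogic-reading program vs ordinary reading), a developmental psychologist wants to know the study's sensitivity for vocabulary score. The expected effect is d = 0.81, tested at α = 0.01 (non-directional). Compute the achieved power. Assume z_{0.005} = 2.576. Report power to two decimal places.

For two equal groups, power = Φ(d·√(n/2) − z_{α/2}).
d·√(n/2) = 0.81 × √(12/2) = 0.81 × 2.449 = 1.984.
z_β = 1.984 − 2.576 = -0.592.
Power = Φ(-0.592) = 0.277.

power ≈ 0.28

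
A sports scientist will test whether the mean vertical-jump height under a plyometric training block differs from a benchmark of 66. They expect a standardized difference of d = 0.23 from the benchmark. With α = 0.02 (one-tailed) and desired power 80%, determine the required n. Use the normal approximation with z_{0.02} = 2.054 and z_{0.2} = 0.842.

For a one-sample test: n = ((z_{α} + z_β) / d)².
z_{α} + z_β = 2.054 + 0.842 = 2.896.
n = (2.896 / 0.23)² = 12.591² = 158.54.
Round up.

n = 159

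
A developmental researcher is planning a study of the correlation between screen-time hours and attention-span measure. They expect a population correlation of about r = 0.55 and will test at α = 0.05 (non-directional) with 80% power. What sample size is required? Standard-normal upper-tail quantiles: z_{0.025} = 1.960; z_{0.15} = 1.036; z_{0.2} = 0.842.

n = 24

Fisher's z: C = ½·ln((1+r)/(1−r)) = ½·ln(3.4444) = 0.6184.
n = ((z_{α/2} + z_β)/C)² + 3.
(1.960 + 0.842) / 0.6184 = 2.802 / 0.6184 = 4.531.
n = 4.531² + 3 = 20.53 + 3 = 23.5.
Round up.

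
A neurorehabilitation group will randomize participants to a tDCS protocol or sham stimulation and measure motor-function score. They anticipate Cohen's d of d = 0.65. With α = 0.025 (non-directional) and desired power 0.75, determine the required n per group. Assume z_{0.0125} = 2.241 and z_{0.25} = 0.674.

For two independent groups with equal n: n = 2·((z_{α/2} + z_β) / d)².
z_{α/2} + z_β = 2.241 + 0.674 = 2.915.
n = 2 × (2.915 / 0.65)² = 2 × 4.485² = 2 × 20.11 = 40.2.
Round up to the next whole participant.

n = 41 per group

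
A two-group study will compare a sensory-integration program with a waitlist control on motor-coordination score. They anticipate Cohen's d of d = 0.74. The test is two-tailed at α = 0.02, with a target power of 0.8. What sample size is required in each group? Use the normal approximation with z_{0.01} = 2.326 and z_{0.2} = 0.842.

n = 37 per group

For two independent groups with equal n: n = 2·((z_{α/2} + z_β) / d)².
z_{α/2} + z_β = 2.326 + 0.842 = 3.168.
n = 2 × (3.168 / 0.74)² = 2 × 4.281² = 2 × 18.33 = 36.7.
Round up to the next whole participant.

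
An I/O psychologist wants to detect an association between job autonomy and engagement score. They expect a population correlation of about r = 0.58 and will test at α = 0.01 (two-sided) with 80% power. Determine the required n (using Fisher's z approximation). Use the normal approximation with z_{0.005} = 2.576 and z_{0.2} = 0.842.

Fisher's z: C = ½·ln((1+r)/(1−r)) = ½·ln(3.7619) = 0.6625.
n = ((z_{α/2} + z_β)/C)² + 3.
(2.576 + 0.842) / 0.6625 = 3.418 / 0.6625 = 5.159.
n = 5.159² + 3 = 26.62 + 3 = 29.6.
Round up.

n = 30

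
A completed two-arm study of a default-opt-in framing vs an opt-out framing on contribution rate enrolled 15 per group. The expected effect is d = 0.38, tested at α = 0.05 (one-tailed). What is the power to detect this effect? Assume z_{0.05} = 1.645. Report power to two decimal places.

power ≈ 0.27

For two equal groups, power = Φ(d·√(n/2) − z_{α}).
d·√(n/2) = 0.38 × √(15/2) = 0.38 × 2.739 = 1.041.
z_β = 1.041 − 1.645 = -0.604.
Power = Φ(-0.604) = 0.273.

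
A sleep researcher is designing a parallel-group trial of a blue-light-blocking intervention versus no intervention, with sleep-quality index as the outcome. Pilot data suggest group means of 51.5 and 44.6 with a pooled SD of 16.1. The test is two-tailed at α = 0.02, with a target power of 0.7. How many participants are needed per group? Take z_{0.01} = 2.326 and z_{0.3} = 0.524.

n = 89 per group

Cohen's d = |M₁ − M₂| / SD_pooled = |51.5 − 44.6| / 16.1 = 6.9 / 16.1 = 0.429.
For two independent groups with equal n: n = 2·((z_{α/2} + z_β) / d)².
z_{α/2} + z_β = 2.326 + 0.524 = 2.850.
n = 2 × (2.850 / 0.429)² = 2 × 6.643² = 2 × 44.13 = 88.3.
Round up to the next whole participant.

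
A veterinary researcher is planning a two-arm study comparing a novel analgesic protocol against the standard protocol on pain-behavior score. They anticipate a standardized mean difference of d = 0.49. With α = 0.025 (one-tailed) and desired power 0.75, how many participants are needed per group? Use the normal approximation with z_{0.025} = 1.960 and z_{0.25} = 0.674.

n = 58 per group

For two independent groups with equal n: n = 2·((z_{α} + z_β) / d)².
z_{α} + z_β = 1.960 + 0.674 = 2.634.
n = 2 × (2.634 / 0.49)² = 2 × 5.376² = 2 × 28.90 = 57.8.
Round up to the next whole participant.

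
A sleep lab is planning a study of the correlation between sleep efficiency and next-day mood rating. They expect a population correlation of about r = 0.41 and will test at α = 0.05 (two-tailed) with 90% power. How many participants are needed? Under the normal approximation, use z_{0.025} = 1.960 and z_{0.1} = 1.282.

n = 59

Fisher's z: C = ½·ln((1+r)/(1−r)) = ½·ln(2.3898) = 0.4356.
n = ((z_{α/2} + z_β)/C)² + 3.
(1.960 + 1.282) / 0.4356 = 3.242 / 0.4356 = 7.443.
n = 7.443² + 3 = 55.39 + 3 = 58.4.
Round up.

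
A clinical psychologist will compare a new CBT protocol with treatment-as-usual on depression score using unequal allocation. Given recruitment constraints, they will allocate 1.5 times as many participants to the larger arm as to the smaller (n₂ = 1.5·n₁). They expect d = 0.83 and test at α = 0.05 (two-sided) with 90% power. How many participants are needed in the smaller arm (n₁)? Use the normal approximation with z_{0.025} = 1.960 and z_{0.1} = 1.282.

n₁ = 26

With allocation ratio k = n₂/n₁ = 1.5, Var(x̄₁−x̄₂) = σ²(1/n₁ + 1/(k·n₁)) = σ²·(k+1)/(k·n₁).
So n₁ = (1 + 1/k)·((z_{α/2} + z_β)/d)² = 1.667 × (3.242/0.83)².
n₁ = 1.667 × 15.26 = 25.4.
Round up: n₁ = 26, giving n₂ = 1.5 × 26 = 39.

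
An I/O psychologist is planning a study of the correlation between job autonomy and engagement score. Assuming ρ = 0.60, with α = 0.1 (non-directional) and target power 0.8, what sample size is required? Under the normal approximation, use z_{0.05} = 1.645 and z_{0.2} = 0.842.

n = 16

Fisher's z: C = ½·ln((1+r)/(1−r)) = ½·ln(4.0000) = 0.6931.
n = ((z_{α/2} + z_β)/C)² + 3.
(1.645 + 0.842) / 0.6931 = 2.487 / 0.6931 = 3.588.
n = 3.588² + 3 = 12.88 + 3 = 15.9.
Round up.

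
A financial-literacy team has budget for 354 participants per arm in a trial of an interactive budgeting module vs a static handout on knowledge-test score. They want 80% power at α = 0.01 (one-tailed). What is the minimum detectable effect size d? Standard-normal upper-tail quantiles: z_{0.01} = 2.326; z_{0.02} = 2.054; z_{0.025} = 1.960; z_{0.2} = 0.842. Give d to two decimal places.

For two independent groups of n = 354 each: d_min = (z_{α} + z_β)·√(2/n).
z-sum = 2.326 + 0.842 = 3.168.
d_min = 3.168 × √(2/354) = 3.168 × 0.0752 = 0.238.

d_min ≈ 0.24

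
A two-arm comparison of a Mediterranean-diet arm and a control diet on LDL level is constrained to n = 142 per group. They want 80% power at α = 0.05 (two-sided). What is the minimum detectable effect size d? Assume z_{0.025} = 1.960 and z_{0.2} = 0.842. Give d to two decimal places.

d_min ≈ 0.33

For two independent groups of n = 142 each: d_min = (z_{α/2} + z_β)·√(2/n).
z-sum = 1.960 + 0.842 = 2.802.
d_min = 2.802 × √(2/142) = 2.802 × 0.1187 = 0.333.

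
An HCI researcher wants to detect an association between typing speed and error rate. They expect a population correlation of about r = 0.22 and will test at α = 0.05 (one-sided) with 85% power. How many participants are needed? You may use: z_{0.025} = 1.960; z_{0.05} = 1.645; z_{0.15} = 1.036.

n = 147

Fisher's z: C = ½·ln((1+r)/(1−r)) = ½·ln(1.5641) = 0.2237.
n = ((z_{α} + z_β)/C)² + 3.
(1.645 + 1.036) / 0.2237 = 2.681 / 0.2237 = 11.985.
n = 11.985² + 3 = 143.64 + 3 = 146.6.
Round up.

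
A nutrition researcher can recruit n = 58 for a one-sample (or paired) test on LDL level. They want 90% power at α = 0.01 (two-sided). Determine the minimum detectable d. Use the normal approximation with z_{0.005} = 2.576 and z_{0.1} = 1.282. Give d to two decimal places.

d_min ≈ 0.51

For a single sample (or paired design) of n = 58: d_min = (z_{α/2} + z_β)/√n.
z-sum = 2.576 + 1.282 = 3.858.
d_min = 3.858 / √58 = 3.858 / 7.616 = 0.507.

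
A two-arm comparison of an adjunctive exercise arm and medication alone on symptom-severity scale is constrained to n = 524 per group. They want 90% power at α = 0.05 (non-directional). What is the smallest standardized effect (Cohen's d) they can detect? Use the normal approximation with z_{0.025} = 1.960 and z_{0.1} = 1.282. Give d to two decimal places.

d_min ≈ 0.20

For two independent groups of n = 524 each: d_min = (z_{α/2} + z_β)·√(2/n).
z-sum = 1.960 + 1.282 = 3.242.
d_min = 3.242 × √(2/524) = 3.242 × 0.0618 = 0.200.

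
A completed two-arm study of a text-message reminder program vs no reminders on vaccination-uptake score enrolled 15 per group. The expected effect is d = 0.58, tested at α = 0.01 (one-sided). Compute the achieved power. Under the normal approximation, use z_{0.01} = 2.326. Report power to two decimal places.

For two equal groups, power = Φ(d·√(n/2) − z_{α}).
d·√(n/2) = 0.58 × √(15/2) = 0.58 × 2.739 = 1.588.
z_β = 1.588 − 2.326 = -0.738.
Power = Φ(-0.738) = 0.230.

power ≈ 0.23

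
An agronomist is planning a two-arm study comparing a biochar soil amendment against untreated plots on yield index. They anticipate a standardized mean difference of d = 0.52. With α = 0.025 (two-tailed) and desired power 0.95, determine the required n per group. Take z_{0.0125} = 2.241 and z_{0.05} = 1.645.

n = 112 per group

For two independent groups with equal n: n = 2·((z_{α/2} + z_β) / d)².
z_{α/2} + z_β = 2.241 + 1.645 = 3.886.
n = 2 × (3.886 / 0.52)² = 2 × 7.473² = 2 × 55.85 = 111.7.
Round up to the next whole participant.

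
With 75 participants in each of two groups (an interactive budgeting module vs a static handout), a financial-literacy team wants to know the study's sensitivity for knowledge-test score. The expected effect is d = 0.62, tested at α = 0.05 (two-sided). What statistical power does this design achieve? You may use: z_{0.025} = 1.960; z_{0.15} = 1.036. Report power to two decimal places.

For two equal groups, power = Φ(d·√(n/2) − z_{α/2}).
d·√(n/2) = 0.62 × √(75/2) = 0.62 × 6.124 = 3.797.
z_β = 3.797 − 1.960 = 1.837.
Power = Φ(1.837) = 0.967.

power ≈ 0.97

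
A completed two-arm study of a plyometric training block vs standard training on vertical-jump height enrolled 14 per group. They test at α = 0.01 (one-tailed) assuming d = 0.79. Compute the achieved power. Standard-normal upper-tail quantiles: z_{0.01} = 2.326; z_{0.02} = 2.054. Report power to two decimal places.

power ≈ 0.41

For two equal groups, power = Φ(d·√(n/2) − z_{α}).
d·√(n/2) = 0.79 × √(14/2) = 0.79 × 2.646 = 2.090.
z_β = 2.090 − 2.326 = -0.236.
Power = Φ(-0.236) = 0.407.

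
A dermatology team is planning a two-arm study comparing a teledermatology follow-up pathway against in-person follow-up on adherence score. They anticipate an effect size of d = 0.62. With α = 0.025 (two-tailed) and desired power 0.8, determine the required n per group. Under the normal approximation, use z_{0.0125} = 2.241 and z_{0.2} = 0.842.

n = 50 per group

For two independent groups with equal n: n = 2·((z_{α/2} + z_β) / d)².
z_{α/2} + z_β = 2.241 + 0.842 = 3.083.
n = 2 × (3.083 / 0.62)² = 2 × 4.973² = 2 × 24.73 = 49.5.
Round up to the next whole participant.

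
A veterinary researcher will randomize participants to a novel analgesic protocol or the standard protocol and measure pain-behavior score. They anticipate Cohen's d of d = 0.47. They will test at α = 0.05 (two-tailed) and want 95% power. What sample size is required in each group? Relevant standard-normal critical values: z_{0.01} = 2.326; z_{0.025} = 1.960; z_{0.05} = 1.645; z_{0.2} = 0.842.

For two independent groups with equal n: n = 2·((z_{α/2} + z_β) / d)².
z_{α/2} + z_β = 1.960 + 1.645 = 3.605.
n = 2 × (3.605 / 0.47)² = 2 × 7.670² = 2 × 58.83 = 117.7.
Round up to the next whole participant.

n = 118 per group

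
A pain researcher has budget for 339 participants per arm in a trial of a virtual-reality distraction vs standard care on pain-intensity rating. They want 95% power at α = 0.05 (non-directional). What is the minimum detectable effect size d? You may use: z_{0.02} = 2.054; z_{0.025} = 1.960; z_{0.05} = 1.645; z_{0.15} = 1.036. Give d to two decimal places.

For two independent groups of n = 339 each: d_min = (z_{α/2} + z_β)·√(2/n).
z-sum = 1.960 + 1.645 = 3.605.
d_min = 3.605 × √(2/339) = 3.605 × 0.0768 = 0.277.

d_min ≈ 0.28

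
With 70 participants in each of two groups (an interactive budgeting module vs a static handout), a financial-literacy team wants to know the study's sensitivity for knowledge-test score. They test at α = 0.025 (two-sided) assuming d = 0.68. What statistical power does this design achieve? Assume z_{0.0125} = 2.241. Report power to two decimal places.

For two equal groups, power = Φ(d·√(n/2) − z_{α/2}).
d·√(n/2) = 0.68 × √(70/2) = 0.68 × 5.916 = 4.023.
z_β = 4.023 − 2.241 = 1.782.
Power = Φ(1.782) = 0.963.

power ≈ 0.96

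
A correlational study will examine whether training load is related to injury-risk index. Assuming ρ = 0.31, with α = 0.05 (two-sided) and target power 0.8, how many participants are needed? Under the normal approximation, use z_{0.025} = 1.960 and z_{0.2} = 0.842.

n = 80

Fisher's z: C = ½·ln((1+r)/(1−r)) = ½·ln(1.8986) = 0.3205.
n = ((z_{α/2} + z_β)/C)² + 3.
(1.960 + 0.842) / 0.3205 = 2.802 / 0.3205 = 8.743.
n = 8.743² + 3 = 76.43 + 3 = 79.4.
Round up.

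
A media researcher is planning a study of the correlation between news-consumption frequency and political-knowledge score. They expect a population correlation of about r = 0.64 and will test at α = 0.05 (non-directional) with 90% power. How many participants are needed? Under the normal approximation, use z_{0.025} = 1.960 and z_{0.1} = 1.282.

n = 22

Fisher's z: C = ½·ln((1+r)/(1−r)) = ½·ln(4.5556) = 0.7582.
n = ((z_{α/2} + z_β)/C)² + 3.
(1.960 + 1.282) / 0.7582 = 3.242 / 0.7582 = 4.276.
n = 4.276² + 3 = 18.28 + 3 = 21.3.
Round up.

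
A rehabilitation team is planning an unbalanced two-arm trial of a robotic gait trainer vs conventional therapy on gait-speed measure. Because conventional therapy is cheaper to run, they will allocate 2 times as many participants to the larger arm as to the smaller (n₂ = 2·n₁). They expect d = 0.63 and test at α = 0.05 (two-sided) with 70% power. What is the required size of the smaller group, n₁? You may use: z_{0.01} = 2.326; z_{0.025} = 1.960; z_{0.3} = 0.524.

With allocation ratio k = n₂/n₁ = 2, Var(x̄₁−x̄₂) = σ²(1/n₁ + 1/(k·n₁)) = σ²·(k+1)/(k·n₁).
So n₁ = (1 + 1/k)·((z_{α/2} + z_β)/d)² = 1.500 × (2.484/0.63)².
n₁ = 1.500 × 15.55 = 23.3.
Round up: n₁ = 24, giving n₂ = 2 × 24 = 48.

n₁ = 24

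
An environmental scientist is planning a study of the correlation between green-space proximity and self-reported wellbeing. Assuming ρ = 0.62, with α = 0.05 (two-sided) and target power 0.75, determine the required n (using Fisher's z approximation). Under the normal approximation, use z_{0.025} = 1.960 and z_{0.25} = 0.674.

Fisher's z: C = ½·ln((1+r)/(1−r)) = ½·ln(4.2632) = 0.7250.
n = ((z_{α/2} + z_β)/C)² + 3.
(1.960 + 0.674) / 0.7250 = 2.634 / 0.7250 = 3.633.
n = 3.633² + 3 = 13.20 + 3 = 16.2.
Round up.

n = 17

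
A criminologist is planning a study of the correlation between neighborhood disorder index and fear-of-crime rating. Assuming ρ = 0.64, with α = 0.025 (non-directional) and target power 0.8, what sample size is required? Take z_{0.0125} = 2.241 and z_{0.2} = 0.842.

Fisher's z: C = ½·ln((1+r)/(1−r)) = ½·ln(4.5556) = 0.7582.
n = ((z_{α/2} + z_β)/C)² + 3.
(2.241 + 0.842) / 0.7582 = 3.083 / 0.7582 = 4.066.
n = 4.066² + 3 = 16.53 + 3 = 19.5.
Round up.

n = 20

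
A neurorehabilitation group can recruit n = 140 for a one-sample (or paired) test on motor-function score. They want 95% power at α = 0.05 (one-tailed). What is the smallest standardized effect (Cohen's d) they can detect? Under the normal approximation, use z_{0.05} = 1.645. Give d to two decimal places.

For a single sample (or paired design) of n = 140: d_min = (z_{α} + z_β)/√n.
z-sum = 1.645 + 1.645 = 3.290.
d_min = 3.290 / √140 = 3.290 / 11.832 = 0.278.

d_min ≈ 0.28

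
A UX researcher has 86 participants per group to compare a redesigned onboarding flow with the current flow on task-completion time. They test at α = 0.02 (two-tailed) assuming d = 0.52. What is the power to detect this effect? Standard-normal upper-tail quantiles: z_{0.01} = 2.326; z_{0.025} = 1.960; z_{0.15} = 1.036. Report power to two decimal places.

power ≈ 0.86

For two equal groups, power = Φ(d·√(n/2) − z_{α/2}).
d·√(n/2) = 0.52 × √(86/2) = 0.52 × 6.557 = 3.410.
z_β = 3.410 − 2.326 = 1.084.
Power = Φ(1.084) = 0.861.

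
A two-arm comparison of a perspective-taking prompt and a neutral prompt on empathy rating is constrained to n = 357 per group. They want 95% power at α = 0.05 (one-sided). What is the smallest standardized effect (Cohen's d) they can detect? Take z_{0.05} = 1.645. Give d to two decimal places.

For two independent groups of n = 357 each: d_min = (z_{α} + z_β)·√(2/n).
z-sum = 1.645 + 1.645 = 3.290.
d_min = 3.290 × √(2/357) = 3.290 × 0.0748 = 0.246.

d_min ≈ 0.25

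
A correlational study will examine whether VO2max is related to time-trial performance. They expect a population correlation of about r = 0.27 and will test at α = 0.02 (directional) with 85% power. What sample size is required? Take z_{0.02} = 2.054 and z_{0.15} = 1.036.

Fisher's z: C = ½·ln((1+r)/(1−r)) = ½·ln(1.7397) = 0.2769.
n = ((z_{α} + z_β)/C)² + 3.
(2.054 + 1.036) / 0.2769 = 3.090 / 0.2769 = 11.159.
n = 11.159² + 3 = 124.53 + 3 = 127.5.
Round up.

n = 128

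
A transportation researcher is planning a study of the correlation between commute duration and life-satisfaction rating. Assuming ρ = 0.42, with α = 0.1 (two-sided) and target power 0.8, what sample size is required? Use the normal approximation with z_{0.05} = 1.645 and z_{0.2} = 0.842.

n = 34

Fisher's z: C = ½·ln((1+r)/(1−r)) = ½·ln(2.4483) = 0.4477.
n = ((z_{α/2} + z_β)/C)² + 3.
(1.645 + 0.842) / 0.4477 = 2.487 / 0.4477 = 5.555.
n = 5.555² + 3 = 30.86 + 3 = 33.9.
Round up.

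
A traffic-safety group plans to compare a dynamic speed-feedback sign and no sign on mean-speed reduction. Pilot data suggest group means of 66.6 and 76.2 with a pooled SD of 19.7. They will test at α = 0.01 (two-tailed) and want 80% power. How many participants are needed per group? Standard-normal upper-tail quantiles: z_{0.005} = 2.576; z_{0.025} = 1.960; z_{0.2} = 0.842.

Cohen's d = |M₁ − M₂| / SD_pooled = |66.6 − 76.2| / 19.7 = 9.6 / 19.7 = 0.487.
For two independent groups with equal n: n = 2·((z_{α/2} + z_β) / d)².
z_{α/2} + z_β = 2.576 + 0.842 = 3.418.
n = 2 × (3.418 / 0.487)² = 2 × 7.018² = 2 × 49.26 = 98.5.
Round up to the next whole participant.

n = 99 per group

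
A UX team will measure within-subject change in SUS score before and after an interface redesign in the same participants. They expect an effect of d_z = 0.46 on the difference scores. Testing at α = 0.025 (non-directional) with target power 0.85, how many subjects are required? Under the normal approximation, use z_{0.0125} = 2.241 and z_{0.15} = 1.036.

n = 51 pairs

For a paired (one-sample on differences) test: n = ((z_{α/2} + z_β) / d)².
z_{α/2} + z_β = 2.241 + 1.036 = 3.277.
n = (3.277 / 0.46)² = 7.124² = 50.75.
Round up.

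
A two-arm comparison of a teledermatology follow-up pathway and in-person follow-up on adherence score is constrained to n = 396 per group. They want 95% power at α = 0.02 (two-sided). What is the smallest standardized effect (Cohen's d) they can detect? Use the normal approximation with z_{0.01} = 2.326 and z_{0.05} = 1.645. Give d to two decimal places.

For two independent groups of n = 396 each: d_min = (z_{α/2} + z_β)·√(2/n).
z-sum = 2.326 + 1.645 = 3.971.
d_min = 3.971 × √(2/396) = 3.971 × 0.0711 = 0.282.

d_min ≈ 0.28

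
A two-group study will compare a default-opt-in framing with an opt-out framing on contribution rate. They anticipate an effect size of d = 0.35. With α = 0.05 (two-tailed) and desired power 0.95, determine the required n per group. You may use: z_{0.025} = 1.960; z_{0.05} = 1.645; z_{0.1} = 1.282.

n = 213 per group

For two independent groups with equal n: n = 2·((z_{α/2} + z_β) / d)².
z_{α/2} + z_β = 1.960 + 1.645 = 3.605.
n = 2 × (3.605 / 0.35)² = 2 × 10.300² = 2 × 106.09 = 212.2.
Round up to the next whole participant.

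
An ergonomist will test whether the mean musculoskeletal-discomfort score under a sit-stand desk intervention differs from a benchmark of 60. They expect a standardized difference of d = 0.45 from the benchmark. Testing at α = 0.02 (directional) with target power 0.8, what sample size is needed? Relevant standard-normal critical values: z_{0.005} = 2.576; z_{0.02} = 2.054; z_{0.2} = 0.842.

n = 42

For a one-sample test: n = ((z_{α} + z_β) / d)².
z_{α} + z_β = 2.054 + 0.842 = 2.896.
n = (2.896 / 0.45)² = 6.436² = 41.42.
Round up.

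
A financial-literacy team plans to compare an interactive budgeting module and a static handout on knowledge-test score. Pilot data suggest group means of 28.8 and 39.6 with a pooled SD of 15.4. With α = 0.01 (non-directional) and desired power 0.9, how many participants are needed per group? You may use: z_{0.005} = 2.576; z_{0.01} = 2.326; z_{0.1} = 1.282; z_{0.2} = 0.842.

Cohen's d = |M₁ − M₂| / SD_pooled = |28.8 − 39.6| / 15.4 = 10.8 / 15.4 = 0.701.
For two independent groups with equal n: n = 2·((z_{α/2} + z_β) / d)².
z_{α/2} + z_β = 2.576 + 1.282 = 3.858.
n = 2 × (3.858 / 0.701)² = 2 × 5.504² = 2 × 30.29 = 60.6.
Round up to the next whole participant.

n = 61 per group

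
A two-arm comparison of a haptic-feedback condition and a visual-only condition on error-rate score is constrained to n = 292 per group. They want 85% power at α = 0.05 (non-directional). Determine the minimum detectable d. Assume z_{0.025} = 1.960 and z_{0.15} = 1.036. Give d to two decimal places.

For two independent groups of n = 292 each: d_min = (z_{α/2} + z_β)·√(2/n).
z-sum = 1.960 + 1.036 = 2.996.
d_min = 2.996 × √(2/292) = 2.996 × 0.0828 = 0.248.

d_min ≈ 0.25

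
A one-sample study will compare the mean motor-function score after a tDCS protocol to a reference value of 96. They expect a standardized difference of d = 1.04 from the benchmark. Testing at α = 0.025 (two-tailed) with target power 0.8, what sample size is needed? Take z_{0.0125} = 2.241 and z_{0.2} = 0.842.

n = 9

For a one-sample test: n = ((z_{α/2} + z_β) / d)².
z_{α/2} + z_β = 2.241 + 0.842 = 3.083.
n = (3.083 / 1.04)² = 2.964² = 8.79.
Round up.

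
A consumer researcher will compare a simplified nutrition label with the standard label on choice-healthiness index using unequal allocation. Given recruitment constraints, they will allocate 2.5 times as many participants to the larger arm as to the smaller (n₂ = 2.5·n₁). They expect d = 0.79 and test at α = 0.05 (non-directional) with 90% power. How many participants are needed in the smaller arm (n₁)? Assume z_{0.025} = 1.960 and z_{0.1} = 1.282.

n₁ = 24

With allocation ratio k = n₂/n₁ = 2.5, Var(x̄₁−x̄₂) = σ²(1/n₁ + 1/(k·n₁)) = σ²·(k+1)/(k·n₁).
So n₁ = (1 + 1/k)·((z_{α/2} + z_β)/d)² = 1.400 × (3.242/0.79)².
n₁ = 1.400 × 16.84 = 23.6.
Round up: n₁ = 24, giving n₂ = 2.5 × 24 = 60.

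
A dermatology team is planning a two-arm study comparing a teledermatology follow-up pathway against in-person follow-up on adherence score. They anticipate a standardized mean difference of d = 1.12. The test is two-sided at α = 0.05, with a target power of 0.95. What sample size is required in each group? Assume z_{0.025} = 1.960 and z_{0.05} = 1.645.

For two independent groups with equal n: n = 2·((z_{α/2} + z_β) / d)².
z_{α/2} + z_β = 1.960 + 1.645 = 3.605.
n = 2 × (3.605 / 1.12)² = 2 × 3.219² = 2 × 10.36 = 20.7.
Round up to the next whole participant.

n = 21 per group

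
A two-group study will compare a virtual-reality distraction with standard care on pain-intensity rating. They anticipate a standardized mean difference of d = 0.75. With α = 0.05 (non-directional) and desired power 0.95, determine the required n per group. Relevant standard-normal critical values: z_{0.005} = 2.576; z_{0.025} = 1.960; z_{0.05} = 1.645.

For two independent groups with equal n: n = 2·((z_{α/2} + z_β) / d)².
z_{α/2} + z_β = 1.960 + 1.645 = 3.605.
n = 2 × (3.605 / 0.75)² = 2 × 4.807² = 2 × 23.10 = 46.2.
Round up to the next whole participant.

n = 47 per group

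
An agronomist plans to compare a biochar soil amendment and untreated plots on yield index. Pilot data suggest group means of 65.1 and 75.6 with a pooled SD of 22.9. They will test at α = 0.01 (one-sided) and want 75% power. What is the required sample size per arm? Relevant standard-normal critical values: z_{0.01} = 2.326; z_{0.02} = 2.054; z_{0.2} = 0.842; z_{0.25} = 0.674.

n = 86 per group

Cohen's d = |M₁ − M₂| / SD_pooled = |65.1 − 75.6| / 22.9 = 10.5 / 22.9 = 0.459.
For two independent groups with equal n: n = 2·((z_{α} + z_β) / d)².
z_{α} + z_β = 2.326 + 0.674 = 3.000.
n = 2 × (3.000 / 0.459)² = 2 × 6.536² = 2 × 42.72 = 85.4.
Round up to the next whole participant.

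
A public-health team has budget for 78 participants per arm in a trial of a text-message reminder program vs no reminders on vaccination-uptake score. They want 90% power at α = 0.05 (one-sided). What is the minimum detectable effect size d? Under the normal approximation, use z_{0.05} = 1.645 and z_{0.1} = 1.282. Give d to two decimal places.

d_min ≈ 0.47

For two independent groups of n = 78 each: d_min = (z_{α} + z_β)·√(2/n).
z-sum = 1.645 + 1.282 = 2.927.
d_min = 2.927 × √(2/78) = 2.927 × 0.1601 = 0.469.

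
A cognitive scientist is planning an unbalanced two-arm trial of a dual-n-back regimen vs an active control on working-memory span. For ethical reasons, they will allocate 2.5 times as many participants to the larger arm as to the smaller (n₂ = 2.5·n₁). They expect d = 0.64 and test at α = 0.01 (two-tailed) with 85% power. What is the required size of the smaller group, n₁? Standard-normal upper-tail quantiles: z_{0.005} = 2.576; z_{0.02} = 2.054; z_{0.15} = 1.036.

With allocation ratio k = n₂/n₁ = 2.5, Var(x̄₁−x̄₂) = σ²(1/n₁ + 1/(k·n₁)) = σ²·(k+1)/(k·n₁).
So n₁ = (1 + 1/k)·((z_{α/2} + z_β)/d)² = 1.400 × (3.612/0.64)².
n₁ = 1.400 × 31.85 = 44.6.
Round up: n₁ = 45, giving n₂ = ⌈2.5 × 45⌉ = ⌈112.5⌉ = 113.

n₁ = 45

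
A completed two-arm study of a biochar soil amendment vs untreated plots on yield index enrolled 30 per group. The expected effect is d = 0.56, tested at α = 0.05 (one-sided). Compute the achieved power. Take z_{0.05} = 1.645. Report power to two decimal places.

power ≈ 0.70

For two equal groups, power = Φ(d·√(n/2) − z_{α}).
d·√(n/2) = 0.56 × √(30/2) = 0.56 × 3.873 = 2.169.
z_β = 2.169 − 1.645 = 0.524.
Power = Φ(0.524) = 0.700.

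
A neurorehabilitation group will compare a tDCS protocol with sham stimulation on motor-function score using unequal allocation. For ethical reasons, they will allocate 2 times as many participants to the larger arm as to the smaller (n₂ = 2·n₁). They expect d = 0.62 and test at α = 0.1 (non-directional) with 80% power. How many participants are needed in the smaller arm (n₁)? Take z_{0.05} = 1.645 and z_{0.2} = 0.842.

With allocation ratio k = n₂/n₁ = 2, Var(x̄₁−x̄₂) = σ²(1/n₁ + 1/(k·n₁)) = σ²·(k+1)/(k·n₁).
So n₁ = (1 + 1/k)·((z_{α/2} + z_β)/d)² = 1.500 × (2.487/0.62)².
n₁ = 1.500 × 16.09 = 24.1.
Round up: n₁ = 25, giving n₂ = 2 × 25 = 50.

n₁ = 25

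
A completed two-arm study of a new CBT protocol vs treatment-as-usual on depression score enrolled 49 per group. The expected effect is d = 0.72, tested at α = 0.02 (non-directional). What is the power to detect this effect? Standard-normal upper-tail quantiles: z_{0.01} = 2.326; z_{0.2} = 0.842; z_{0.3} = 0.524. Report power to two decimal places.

power ≈ 0.89

For two equal groups, power = Φ(d·√(n/2) − z_{α/2}).
d·√(n/2) = 0.72 × √(49/2) = 0.72 × 4.950 = 3.564.
z_β = 3.564 − 2.326 = 1.238.
Power = Φ(1.238) = 0.892.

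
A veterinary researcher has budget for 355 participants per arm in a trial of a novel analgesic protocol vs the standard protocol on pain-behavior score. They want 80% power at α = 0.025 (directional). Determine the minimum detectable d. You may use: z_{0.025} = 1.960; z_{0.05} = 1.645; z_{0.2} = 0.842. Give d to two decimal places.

For two independent groups of n = 355 each: d_min = (z_{α} + z_β)·√(2/n).
z-sum = 1.960 + 0.842 = 2.802.
d_min = 2.802 × √(2/355) = 2.802 × 0.0751 = 0.210.

d_min ≈ 0.21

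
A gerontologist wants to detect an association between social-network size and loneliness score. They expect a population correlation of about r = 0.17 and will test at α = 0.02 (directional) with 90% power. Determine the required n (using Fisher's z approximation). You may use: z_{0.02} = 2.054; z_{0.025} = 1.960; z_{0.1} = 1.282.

n = 381

Fisher's z: C = ½·ln((1+r)/(1−r)) = ½·ln(1.4096) = 0.1717.
n = ((z_{α} + z_β)/C)² + 3.
(2.054 + 1.282) / 0.1717 = 3.336 / 0.1717 = 19.429.
n = 19.429² + 3 = 377.50 + 3 = 380.5.
Round up.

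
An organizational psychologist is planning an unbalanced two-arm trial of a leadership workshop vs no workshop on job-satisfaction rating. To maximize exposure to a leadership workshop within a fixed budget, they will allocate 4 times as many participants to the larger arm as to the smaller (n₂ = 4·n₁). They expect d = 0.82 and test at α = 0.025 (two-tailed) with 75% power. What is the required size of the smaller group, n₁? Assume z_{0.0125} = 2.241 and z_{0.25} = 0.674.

n₁ = 16

With allocation ratio k = n₂/n₁ = 4, Var(x̄₁−x̄₂) = σ²(1/n₁ + 1/(k·n₁)) = σ²·(k+1)/(k·n₁).
So n₁ = (1 + 1/k)·((z_{α/2} + z_β)/d)² = 1.250 × (2.915/0.82)².
n₁ = 1.250 × 12.64 = 15.8.
Round up: n₁ = 16, giving n₂ = 4 × 16 = 64.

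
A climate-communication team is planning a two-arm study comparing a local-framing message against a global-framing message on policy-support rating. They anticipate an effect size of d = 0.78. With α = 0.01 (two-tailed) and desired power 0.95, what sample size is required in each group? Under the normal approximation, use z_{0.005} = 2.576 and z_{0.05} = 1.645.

For two independent groups with equal n: n = 2·((z_{α/2} + z_β) / d)².
z_{α/2} + z_β = 2.576 + 1.645 = 4.221.
n = 2 × (4.221 / 0.78)² = 2 × 5.412² = 2 × 29.28 = 58.6.
Round up to the next whole participant.

n = 59 per group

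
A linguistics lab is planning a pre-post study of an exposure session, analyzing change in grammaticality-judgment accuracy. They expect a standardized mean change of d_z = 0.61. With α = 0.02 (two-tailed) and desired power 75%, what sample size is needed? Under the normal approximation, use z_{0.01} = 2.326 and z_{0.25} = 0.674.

For a paired (one-sample on differences) test: n = ((z_{α/2} + z_β) / d)².
z_{α/2} + z_β = 2.326 + 0.674 = 3.000.
n = (3.000 / 0.61)² = 4.918² = 24.19.
Round up.

n = 25 pairs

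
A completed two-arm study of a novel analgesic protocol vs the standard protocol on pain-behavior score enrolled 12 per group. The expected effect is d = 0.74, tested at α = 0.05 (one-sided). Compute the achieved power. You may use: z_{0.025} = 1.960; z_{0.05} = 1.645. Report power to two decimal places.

power ≈ 0.57

For two equal groups, power = Φ(d·√(n/2) − z_{α}).
d·√(n/2) = 0.74 × √(12/2) = 0.74 × 2.449 = 1.813.
z_β = 1.813 − 1.645 = 0.168.
Power = Φ(0.168) = 0.567.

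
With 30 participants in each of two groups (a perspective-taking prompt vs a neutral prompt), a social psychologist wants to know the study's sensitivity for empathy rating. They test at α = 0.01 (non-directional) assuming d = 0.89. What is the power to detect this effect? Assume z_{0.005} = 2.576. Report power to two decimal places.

power ≈ 0.81

For two equal groups, power = Φ(d·√(n/2) − z_{α/2}).
d·√(n/2) = 0.89 × √(30/2) = 0.89 × 3.873 = 3.447.
z_β = 3.447 − 2.576 = 0.871.
Power = Φ(0.871) = 0.808.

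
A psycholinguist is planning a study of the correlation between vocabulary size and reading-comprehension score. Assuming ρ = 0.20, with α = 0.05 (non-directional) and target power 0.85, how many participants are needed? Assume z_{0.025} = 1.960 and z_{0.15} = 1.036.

n = 222

Fisher's z: C = ½·ln((1+r)/(1−r)) = ½·ln(1.5000) = 0.2027.
n = ((z_{α/2} + z_β)/C)² + 3.
(1.960 + 1.036) / 0.2027 = 2.996 / 0.2027 = 14.780.
n = 14.780² + 3 = 218.46 + 3 = 221.5.
Round up.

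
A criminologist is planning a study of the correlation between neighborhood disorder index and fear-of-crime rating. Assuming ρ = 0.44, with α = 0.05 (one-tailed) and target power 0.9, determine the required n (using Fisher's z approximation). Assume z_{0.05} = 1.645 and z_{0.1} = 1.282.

n = 42

Fisher's z: C = ½·ln((1+r)/(1−r)) = ½·ln(2.5714) = 0.4722.
n = ((z_{α} + z_β)/C)² + 3.
(1.645 + 1.282) / 0.4722 = 2.927 / 0.4722 = 6.199.
n = 6.199² + 3 = 38.42 + 3 = 41.4.
Round up.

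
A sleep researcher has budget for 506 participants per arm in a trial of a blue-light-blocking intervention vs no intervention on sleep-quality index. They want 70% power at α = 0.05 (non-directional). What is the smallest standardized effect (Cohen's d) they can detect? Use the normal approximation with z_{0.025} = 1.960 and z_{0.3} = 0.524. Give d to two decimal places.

For two independent groups of n = 506 each: d_min = (z_{α/2} + z_β)·√(2/n).
z-sum = 1.960 + 0.524 = 2.484.
d_min = 2.484 × √(2/506) = 2.484 × 0.0629 = 0.156.

d_min ≈ 0.16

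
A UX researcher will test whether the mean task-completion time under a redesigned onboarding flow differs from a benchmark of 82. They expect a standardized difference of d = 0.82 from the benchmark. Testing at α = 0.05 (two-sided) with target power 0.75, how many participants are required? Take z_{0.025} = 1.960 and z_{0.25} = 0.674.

For a one-sample test: n = ((z_{α/2} + z_β) / d)².
z_{α/2} + z_β = 1.960 + 0.674 = 2.634.
n = (2.634 / 0.82)² = 3.212² = 10.32.
Round up.

n = 11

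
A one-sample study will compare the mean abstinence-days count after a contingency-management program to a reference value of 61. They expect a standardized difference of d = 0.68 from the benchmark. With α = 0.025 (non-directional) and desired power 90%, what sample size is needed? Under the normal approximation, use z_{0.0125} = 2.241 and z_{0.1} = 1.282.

n = 27

For a one-sample test: n = ((z_{α/2} + z_β) / d)².
z_{α/2} + z_β = 2.241 + 1.282 = 3.523.
n = (3.523 / 0.68)² = 5.181² = 26.84.
Round up.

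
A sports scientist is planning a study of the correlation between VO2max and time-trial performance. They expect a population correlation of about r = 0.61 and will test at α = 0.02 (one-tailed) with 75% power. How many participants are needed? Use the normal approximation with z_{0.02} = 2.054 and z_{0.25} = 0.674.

Fisher's z: C = ½·ln((1+r)/(1−r)) = ½·ln(4.1282) = 0.7089.
n = ((z_{α} + z_β)/C)² + 3.
(2.054 + 0.674) / 0.7089 = 2.728 / 0.7089 = 3.848.
n = 3.848² + 3 = 14.81 + 3 = 17.8.
Round up.

n = 18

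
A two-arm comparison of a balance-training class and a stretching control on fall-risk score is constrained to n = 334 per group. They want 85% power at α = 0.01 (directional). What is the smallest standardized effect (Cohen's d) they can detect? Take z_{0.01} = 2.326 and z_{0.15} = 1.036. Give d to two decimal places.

For two independent groups of n = 334 each: d_min = (z_{α} + z_β)·√(2/n).
z-sum = 2.326 + 1.036 = 3.362.
d_min = 3.362 × √(2/334) = 3.362 × 0.0774 = 0.260.

d_min ≈ 0.26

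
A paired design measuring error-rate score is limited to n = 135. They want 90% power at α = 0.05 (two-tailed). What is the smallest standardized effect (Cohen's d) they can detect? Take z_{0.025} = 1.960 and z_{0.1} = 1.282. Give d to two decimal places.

For a single sample (or paired design) of n = 135: d_min = (z_{α/2} + z_β)/√n.
z-sum = 1.960 + 1.282 = 3.242.
d_min = 3.242 / √135 = 3.242 / 11.619 = 0.279.

d_min ≈ 0.28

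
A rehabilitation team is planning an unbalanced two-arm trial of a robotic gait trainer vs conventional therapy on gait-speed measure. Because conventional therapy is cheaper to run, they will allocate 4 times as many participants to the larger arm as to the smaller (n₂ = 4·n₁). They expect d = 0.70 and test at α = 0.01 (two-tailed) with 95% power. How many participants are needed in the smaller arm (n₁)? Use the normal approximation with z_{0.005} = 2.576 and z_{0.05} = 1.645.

n₁ = 46

With allocation ratio k = n₂/n₁ = 4, Var(x̄₁−x̄₂) = σ²(1/n₁ + 1/(k·n₁)) = σ²·(k+1)/(k·n₁).
So n₁ = (1 + 1/k)·((z_{α/2} + z_β)/d)² = 1.250 × (4.221/0.70)².
n₁ = 1.250 × 36.36 = 45.5.
Round up: n₁ = 46, giving n₂ = 4 × 46 = 184.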